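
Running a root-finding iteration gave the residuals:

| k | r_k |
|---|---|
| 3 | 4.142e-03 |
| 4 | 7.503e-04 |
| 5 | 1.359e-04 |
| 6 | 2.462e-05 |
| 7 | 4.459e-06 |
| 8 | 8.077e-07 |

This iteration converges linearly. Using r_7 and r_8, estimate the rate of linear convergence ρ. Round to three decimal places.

ρ ≈ r_8/r_7 = 8.077e-07/4.459e-06 = 0.18114

0.181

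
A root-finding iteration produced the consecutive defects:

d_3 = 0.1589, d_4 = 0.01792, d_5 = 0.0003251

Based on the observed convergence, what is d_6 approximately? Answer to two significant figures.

First estimate the order: p ≈ ln(d_5/d_4) / ln(d_4/d_3) = ln(0.0003251/0.01792)/ln(0.01792/0.1589) = ln(0.0181417)/ln(0.112775) ≈ 1.8373.
Then d_6 ≈ d_5·(d_5/d_4)^p = 0.0003251·(0.0181417)^1.8373 = 0.0003251·0.00063193 ≈ 2.054e-07.

2.1e-7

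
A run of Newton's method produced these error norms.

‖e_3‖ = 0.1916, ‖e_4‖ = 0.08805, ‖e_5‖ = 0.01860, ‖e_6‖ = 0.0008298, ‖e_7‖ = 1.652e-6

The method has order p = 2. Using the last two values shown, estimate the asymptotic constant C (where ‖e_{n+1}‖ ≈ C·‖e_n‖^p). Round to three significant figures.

C ≈ ‖e_7‖ / ‖e_6‖^2
  = 1.652e-6 / (0.0008298)^2
  = 1.652e-6 / 6.88568e-07 ≈ 2.3992

2.40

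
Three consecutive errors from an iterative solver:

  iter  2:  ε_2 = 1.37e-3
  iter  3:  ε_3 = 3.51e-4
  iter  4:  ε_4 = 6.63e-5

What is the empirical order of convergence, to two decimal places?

p ≈ ln(ε_4/ε_3) / ln(ε_3/ε_2)
  = ln(6.63e-5/3.51e-4) / ln(3.51e-4/1.37e-3)
  = ln(0.188889) / ln(0.256204)
  = -1.66660 / -1.36178 ≈ 1.22384

1.22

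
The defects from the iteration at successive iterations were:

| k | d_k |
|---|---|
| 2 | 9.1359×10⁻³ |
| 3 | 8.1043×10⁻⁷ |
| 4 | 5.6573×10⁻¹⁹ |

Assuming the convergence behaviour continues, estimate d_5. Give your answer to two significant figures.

1.9e-55

First estimate the order: p ≈ ln(d_4/d_3) / ln(d_3/d_2) = ln(5.6573×10⁻¹⁹/8.1043×10⁻⁷)/ln(8.1043×10⁻⁷/9.1359×10⁻³) = ln(6.98062e-13)/ln(8.87083e-05) ≈ 3.0000.
Then d_5 ≈ d_4·(d_4/d_3)^p = 5.6573×10⁻¹⁹·(6.98062e-13)^3.0000 = 5.6573×10⁻¹⁹·3.40159e-37 ≈ 1.924e-55.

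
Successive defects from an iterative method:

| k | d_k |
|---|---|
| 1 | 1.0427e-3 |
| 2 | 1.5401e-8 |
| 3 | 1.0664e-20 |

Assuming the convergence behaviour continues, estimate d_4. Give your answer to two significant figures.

2.6e-51

First estimate the order: p ≈ ln(d_3/d_2) / ln(d_2/d_1) = ln(1.0664e-20/1.5401e-8)/ln(1.5401e-8/1.0427e-3) = ln(6.92423e-13)/ln(1.47703e-05) ≈ 2.5172.
Then d_4 ≈ d_3·(d_3/d_2)^p = 1.0664e-20·(6.92423e-13)^2.5172 = 1.0664e-20·2.46481e-31 ≈ 2.628e-51.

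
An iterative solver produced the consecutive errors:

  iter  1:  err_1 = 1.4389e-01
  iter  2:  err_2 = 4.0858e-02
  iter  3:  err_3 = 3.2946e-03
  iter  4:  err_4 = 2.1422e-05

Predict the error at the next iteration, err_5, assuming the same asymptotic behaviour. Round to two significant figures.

First estimate the order: p ≈ ln(err_4/err_3) / ln(err_3/err_2) = ln(2.1422e-05/3.2946e-03)/ln(3.2946e-03/4.0858e-02) = ln(0.00650216)/ln(0.0806354) ≈ 2.0000.
Then err_5 ≈ err_4·(err_4/err_3)^p = 2.1422e-05·(0.00650216)^2.0000 = 2.1422e-05·4.22781e-05 ≈ 9.057e-10.

9.1e-10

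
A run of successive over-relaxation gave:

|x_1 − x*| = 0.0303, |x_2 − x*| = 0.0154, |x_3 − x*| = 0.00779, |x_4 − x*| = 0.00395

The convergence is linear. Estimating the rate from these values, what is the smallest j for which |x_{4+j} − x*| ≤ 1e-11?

30

Rate ρ ≈ |x_4 − x*|/|x_3 − x*| = 0.00395/0.00779 = 0.5071.
After j more steps, |x_{4+j} − x*| ≈ 0.00395·ρ^j; need ρ^j ≤ 1e-11/0.00395 = 2.53165e-09.
j ≥ ln(2.53165e-09)/ln(0.5071) = -19.7944/-0.67905 = 29.150.
So 30 more iterations are needed.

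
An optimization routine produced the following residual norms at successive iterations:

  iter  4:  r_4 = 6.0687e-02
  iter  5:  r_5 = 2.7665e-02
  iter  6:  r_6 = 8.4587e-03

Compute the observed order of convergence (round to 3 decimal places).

1.508

p ≈ ln(r_6/r_5) / ln(r_5/r_4)
  = ln(8.4587e-03/2.7665e-02) / ln(2.7665e-02/6.0687e-02)
  = ln(0.305755) / ln(0.455864)
  = -1.184971 / -0.785561 ≈ 1.508439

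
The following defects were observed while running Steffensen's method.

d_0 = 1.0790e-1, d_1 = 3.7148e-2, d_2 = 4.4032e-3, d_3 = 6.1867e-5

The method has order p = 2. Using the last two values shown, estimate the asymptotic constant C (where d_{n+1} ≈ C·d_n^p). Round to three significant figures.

C ≈ d_3 / d_2^2
  = 6.1867e-5 / (4.4032e-3)^2
  = 6.1867e-5 / 1.93882e-05 ≈ 3.191

3.19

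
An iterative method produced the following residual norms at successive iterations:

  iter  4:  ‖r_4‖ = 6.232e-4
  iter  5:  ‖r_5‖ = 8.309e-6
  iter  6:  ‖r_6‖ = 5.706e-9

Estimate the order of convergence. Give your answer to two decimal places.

p ≈ ln(‖r_6‖/‖r_5‖) / ln(‖r_5‖/‖r_4‖)
  = ln(5.706e-9/8.309e-6) / ln(8.309e-6/6.232e-4)
  = ln(0.000686725) / ln(0.0133328)
  = -7.28358 / -4.31753 ≈ 1.68698

1.69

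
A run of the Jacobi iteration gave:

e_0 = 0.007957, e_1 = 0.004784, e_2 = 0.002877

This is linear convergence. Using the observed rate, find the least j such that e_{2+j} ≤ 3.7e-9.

27

Rate ρ ≈ e_2/e_1 = 0.002877/0.004784 = 0.6014.
After j more steps, e_{2+j} ≈ 0.002877·ρ^j; need ρ^j ≤ 3.7e-9/0.002877 = 1.28606e-06.
j ≥ ln(1.28606e-06)/ln(0.6014) = -13.5639/-0.50850 = 26.674.
So 27 more iterations are needed.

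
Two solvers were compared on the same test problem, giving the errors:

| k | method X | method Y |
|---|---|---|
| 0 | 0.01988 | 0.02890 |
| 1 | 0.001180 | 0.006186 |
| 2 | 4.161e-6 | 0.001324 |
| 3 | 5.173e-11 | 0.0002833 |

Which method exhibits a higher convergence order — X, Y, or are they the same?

X

Method X: p ≈ ln(5.173e-11/4.161e-6)/ln(4.161e-6/0.001180) ≈ 2.00.
Method Y: p ≈ ln(0.0002833/0.001324)/ln(0.001324/0.006186) ≈ 1.00.
Method X has the higher order (≈2.0 vs ≈1.0).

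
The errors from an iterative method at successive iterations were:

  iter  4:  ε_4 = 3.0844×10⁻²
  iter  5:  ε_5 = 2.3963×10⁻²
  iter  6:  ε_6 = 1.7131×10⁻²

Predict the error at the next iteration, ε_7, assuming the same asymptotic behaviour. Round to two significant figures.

1.1e-2

First estimate the order: p ≈ ln(ε_6/ε_5) / ln(ε_5/ε_4) = ln(1.7131×10⁻²/2.3963×10⁻²)/ln(2.3963×10⁻²/3.0844×10⁻²) = ln(0.714894)/ln(0.77691) ≈ 1.3296.
Then ε_7 ≈ ε_6·(ε_6/ε_5)^p = 1.7131×10⁻²·(0.714894)^1.3296 = 1.7131×10⁻²·0.640029 ≈ 0.01096.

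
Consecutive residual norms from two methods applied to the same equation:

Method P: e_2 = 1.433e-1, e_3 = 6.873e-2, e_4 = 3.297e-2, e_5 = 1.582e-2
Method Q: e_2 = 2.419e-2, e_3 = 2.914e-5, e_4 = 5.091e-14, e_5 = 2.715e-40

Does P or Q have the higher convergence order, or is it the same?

Method P: p ≈ ln(1.582e-2/3.297e-2)/ln(3.297e-2/6.873e-2) ≈ 1.00.
Method Q: p ≈ ln(2.715e-40/5.091e-14)/ln(5.091e-14/2.914e-5) ≈ 3.00.
Method Q has the higher order (≈3.0 vs ≈1.0).

Q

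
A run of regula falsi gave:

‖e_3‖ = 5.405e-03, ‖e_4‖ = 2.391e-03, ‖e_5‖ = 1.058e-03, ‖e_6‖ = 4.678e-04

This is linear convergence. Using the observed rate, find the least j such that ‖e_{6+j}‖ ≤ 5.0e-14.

Rate ρ ≈ ‖e_6‖/‖e_5‖ = 4.678e-04/1.058e-03 = 0.4422.
After j more steps, ‖e_{6+j}‖ ≈ 4.678e-04·ρ^j; need ρ^j ≤ 5.0e-14/4.678e-04 = 1.06883e-10.
j ≥ ln(1.06883e-10)/ln(0.4422) = -22.9593/-0.81599 = 28.137.
So 29 more iterations are needed.

29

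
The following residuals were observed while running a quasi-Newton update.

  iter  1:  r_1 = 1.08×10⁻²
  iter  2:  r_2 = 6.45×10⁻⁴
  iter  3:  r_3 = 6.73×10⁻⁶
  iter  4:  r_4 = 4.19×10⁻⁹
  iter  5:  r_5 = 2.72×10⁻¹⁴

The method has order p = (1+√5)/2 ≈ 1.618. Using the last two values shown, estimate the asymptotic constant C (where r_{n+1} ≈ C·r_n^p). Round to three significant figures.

C ≈ r_5 / r_4^1.618
  = 2.72×10⁻¹⁴ / (4.19×10⁻⁹)^1.618
  = 2.72×10⁻¹⁴ / 2.78447e-14 ≈ 0.97685

0.977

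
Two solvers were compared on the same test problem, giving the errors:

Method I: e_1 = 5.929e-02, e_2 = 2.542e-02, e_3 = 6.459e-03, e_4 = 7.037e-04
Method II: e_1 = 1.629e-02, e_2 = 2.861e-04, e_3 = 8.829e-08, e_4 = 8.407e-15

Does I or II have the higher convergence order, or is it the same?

II

Method I: p ≈ ln(7.037e-04/6.459e-03)/ln(6.459e-03/2.542e-02) ≈ 1.62.
Method II: p ≈ ln(8.407e-15/8.829e-08)/ln(8.829e-08/2.861e-04) ≈ 2.00.
Method II has the higher order (≈2.0 vs ≈1.6).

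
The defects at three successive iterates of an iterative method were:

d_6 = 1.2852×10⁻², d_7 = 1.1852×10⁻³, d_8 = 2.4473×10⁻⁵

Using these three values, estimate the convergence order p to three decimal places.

1.628

p ≈ ln(d_8/d_7) / ln(d_7/d_6)
  = ln(2.4473×10⁻⁵/1.1852×10⁻³) / ln(1.1852×10⁻³/1.2852×10⁻²)
  = ln(0.0206488) / ln(0.0922191)
  = -3.880098 / -2.383588 ≈ 1.627839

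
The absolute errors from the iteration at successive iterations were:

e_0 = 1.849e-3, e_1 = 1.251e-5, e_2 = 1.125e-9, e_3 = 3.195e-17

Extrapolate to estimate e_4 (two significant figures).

2.7e-31

First estimate the order: p ≈ ln(e_3/e_2) / ln(e_2/e_1) = ln(3.195e-17/1.125e-9)/ln(1.125e-9/1.251e-5) = ln(2.84e-08)/ln(8.99281e-05) ≈ 1.8652.
Then e_4 ≈ e_3·(e_3/e_2)^p = 3.195e-17·(2.84e-08)^1.8652 = 3.195e-17·8.39323e-15 ≈ 2.682e-31.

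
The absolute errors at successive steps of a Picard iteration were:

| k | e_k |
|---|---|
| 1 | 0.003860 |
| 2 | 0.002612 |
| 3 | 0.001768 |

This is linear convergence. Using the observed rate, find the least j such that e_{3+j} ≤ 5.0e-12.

51

Rate ρ ≈ e_3/e_2 = 0.001768/0.002612 = 0.6769.
After j more steps, e_{3+j} ≈ 0.001768·ρ^j; need ρ^j ≤ 5.0e-12/0.001768 = 2.82805e-09.
j ≥ ln(2.82805e-09)/ln(0.6769) = -19.6837/-0.39023 = 50.441.
So 51 more iterations are needed.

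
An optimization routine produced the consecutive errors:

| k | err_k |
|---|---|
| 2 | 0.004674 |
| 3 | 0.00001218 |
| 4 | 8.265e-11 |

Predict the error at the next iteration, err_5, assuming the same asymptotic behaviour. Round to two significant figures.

First estimate the order: p ≈ ln(err_4/err_3) / ln(err_3/err_2) = ln(8.265e-11/0.00001218)/ln(0.00001218/0.004674) = ln(6.78571e-06)/ln(0.00260591) ≈ 2.0001.
Then err_5 ≈ err_4·(err_4/err_3)^p = 8.265e-11·(6.78571e-06)^2.0001 = 8.265e-11·4.59911e-11 ≈ 3.801e-21.

3.8e-21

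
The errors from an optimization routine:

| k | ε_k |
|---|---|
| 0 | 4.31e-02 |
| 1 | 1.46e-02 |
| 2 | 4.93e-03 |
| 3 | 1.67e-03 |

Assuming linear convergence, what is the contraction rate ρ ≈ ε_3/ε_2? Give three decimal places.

0.339

ρ ≈ ε_3/ε_2 = 1.67e-03/4.93e-03 = 0.33874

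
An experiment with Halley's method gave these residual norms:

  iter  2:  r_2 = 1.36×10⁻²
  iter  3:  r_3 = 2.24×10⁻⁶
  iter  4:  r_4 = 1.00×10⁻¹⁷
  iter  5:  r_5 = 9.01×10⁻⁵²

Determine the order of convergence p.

Consecutive ratios: r_5/r_4 = 9.01×10⁻⁵²/1.00×10⁻¹⁷ = 9.01e-35, r_4/r_3 = 1.00×10⁻¹⁷/2.24×10⁻⁶ = 4.46429e-12.
p ≈ ln(9.01e-35)/ln(4.46429e-12) = -78.3921/-26.1349 ≈ 3.00.
So the convergence is cubic (order 3).

3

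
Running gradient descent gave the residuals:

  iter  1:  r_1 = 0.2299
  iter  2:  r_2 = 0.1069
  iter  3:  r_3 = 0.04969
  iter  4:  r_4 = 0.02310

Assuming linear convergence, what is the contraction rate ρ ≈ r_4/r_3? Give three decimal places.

ρ ≈ r_4/r_3 = 0.02310/0.04969 = 0.46488

0.465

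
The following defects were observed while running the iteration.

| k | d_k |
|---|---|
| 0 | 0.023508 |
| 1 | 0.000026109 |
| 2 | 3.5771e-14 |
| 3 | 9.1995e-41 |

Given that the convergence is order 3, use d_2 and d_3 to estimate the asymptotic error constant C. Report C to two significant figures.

2.0

C ≈ d_3 / d_2^3
  = 9.1995e-41 / (3.5771e-14)^3
  = 9.1995e-41 / 4.57713e-41 ≈ 2.0099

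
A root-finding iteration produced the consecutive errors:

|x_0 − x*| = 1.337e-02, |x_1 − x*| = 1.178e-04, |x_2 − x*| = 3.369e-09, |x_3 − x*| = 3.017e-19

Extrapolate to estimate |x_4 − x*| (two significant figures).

First estimate the order: p ≈ ln(|x_3 − x*|/|x_2 − x*|) / ln(|x_2 − x*|/|x_1 − x*|) = ln(3.017e-19/3.369e-09)/ln(3.369e-09/1.178e-04) = ln(8.95518e-11)/ln(2.85993e-05) ≈ 2.2114.
Then |x_4 − x*| ≈ |x_3 − x*|·(|x_3 − x*|/|x_2 − x*|)^p = 3.017e-19·(8.95518e-11)^2.2114 = 3.017e-19·6.02583e-23 ≈ 1.818e-41.

1.8e-41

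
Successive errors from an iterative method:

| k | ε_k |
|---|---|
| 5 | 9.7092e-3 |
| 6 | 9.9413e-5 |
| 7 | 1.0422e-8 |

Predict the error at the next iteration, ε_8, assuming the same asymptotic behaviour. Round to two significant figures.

First estimate the order: p ≈ ln(ε_7/ε_6) / ln(ε_6/ε_5) = ln(1.0422e-8/9.9413e-5)/ln(9.9413e-5/9.7092e-3) = ln(0.000104835)/ln(0.0102391) ≈ 2.0000.
Then ε_8 ≈ ε_7·(ε_7/ε_6)^p = 1.0422e-8·(0.000104835)^2.0000 = 1.0422e-8·1.09904e-08 ≈ 1.145e-16.

1.1e-16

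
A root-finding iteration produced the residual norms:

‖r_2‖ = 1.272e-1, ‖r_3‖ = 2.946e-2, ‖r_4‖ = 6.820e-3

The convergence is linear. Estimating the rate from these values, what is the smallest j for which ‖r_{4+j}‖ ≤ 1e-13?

18

Rate ρ ≈ ‖r_4‖/‖r_3‖ = 6.820e-3/2.946e-2 = 0.2315.
After j more steps, ‖r_{4+j}‖ ≈ 6.820e-3·ρ^j; need ρ^j ≤ 1e-13/6.820e-3 = 1.46628e-11.
j ≥ ln(1.46628e-11)/ln(0.2315) = -24.9457/-1.46318 = 17.049.
So 18 more iterations are needed.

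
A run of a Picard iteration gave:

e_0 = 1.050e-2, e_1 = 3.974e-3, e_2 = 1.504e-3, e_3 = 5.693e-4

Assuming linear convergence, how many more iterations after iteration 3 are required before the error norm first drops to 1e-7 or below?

Rate ρ ≈ e_3/e_2 = 5.693e-4/1.504e-3 = 0.3785.
After j more steps, e_{3+j} ≈ 5.693e-4·ρ^j; need ρ^j ≤ 1e-7/5.693e-4 = 0.000175654.
j ≥ ln(0.000175654)/ln(0.3785) = -8.6470/-0.97154 = 8.900.
So 9 more iterations are needed.

9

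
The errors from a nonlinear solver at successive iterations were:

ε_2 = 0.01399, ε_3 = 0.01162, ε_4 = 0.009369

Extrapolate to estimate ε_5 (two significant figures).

First estimate the order: p ≈ ln(ε_4/ε_3) / ln(ε_3/ε_2) = ln(0.009369/0.01162)/ln(0.01162/0.01399) = ln(0.806282)/ln(0.830593) ≈ 1.1600.
Then ε_5 ≈ ε_4·(ε_4/ε_3)^p = 0.009369·(0.806282)^1.1600 = 0.009369·0.778977 ≈ 0.007298.

7.3e-3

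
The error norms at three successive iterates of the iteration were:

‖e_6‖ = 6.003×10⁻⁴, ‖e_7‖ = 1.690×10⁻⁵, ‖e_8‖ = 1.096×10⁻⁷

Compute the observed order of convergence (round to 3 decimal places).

1.411

p ≈ ln(‖e_8‖/‖e_7‖) / ln(‖e_7‖/‖e_6‖)
  = ln(1.096×10⁻⁷/1.690×10⁻⁵) / ln(1.690×10⁻⁵/6.003×10⁻⁴)
  = ln(0.00648521) / ln(0.0281526)
  = -5.038231 / -3.570116 ≈ 1.411223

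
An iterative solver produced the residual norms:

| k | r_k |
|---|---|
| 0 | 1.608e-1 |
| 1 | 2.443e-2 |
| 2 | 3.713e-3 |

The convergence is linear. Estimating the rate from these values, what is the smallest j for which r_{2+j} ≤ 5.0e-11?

10

Rate ρ ≈ r_2/r_1 = 3.713e-3/2.443e-2 = 0.1520.
After j more steps, r_{2+j} ≈ 3.713e-3·ρ^j; need ρ^j ≤ 5.0e-11/3.713e-3 = 1.34662e-08.
j ≥ ln(1.34662e-08)/ln(0.1520) = -18.1231/-1.88387 = 9.620.
So 10 more iterations are needed.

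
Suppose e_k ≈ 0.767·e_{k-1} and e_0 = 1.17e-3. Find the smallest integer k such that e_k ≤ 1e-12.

79

After k steps, e_k ≈ 1.17e-3·0.767^k.
Need 0.767^k ≤ 1e-12/1.17e-3 = 8.54701e-10.
k ≥ ln(8.54701e-10)/ln(0.767) = -20.8803/-0.26527 = 78.713.
Smallest integer k = 79.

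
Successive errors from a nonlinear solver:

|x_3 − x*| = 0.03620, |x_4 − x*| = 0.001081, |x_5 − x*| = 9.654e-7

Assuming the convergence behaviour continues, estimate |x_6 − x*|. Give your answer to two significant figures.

First estimate the order: p ≈ ln(|x_5 − x*|/|x_4 − x*|) / ln(|x_4 − x*|/|x_3 − x*|) = ln(9.654e-7/0.001081)/ln(0.001081/0.03620) = ln(0.000893062)/ln(0.0298619) ≈ 1.9996.
Then |x_6 − x*| ≈ |x_5 − x*|·(|x_5 − x*|/|x_4 − x*|)^p = 9.654e-7·(0.000893062)^1.9996 = 9.654e-7·7.99803e-07 ≈ 7.721e-13.

7.7e-13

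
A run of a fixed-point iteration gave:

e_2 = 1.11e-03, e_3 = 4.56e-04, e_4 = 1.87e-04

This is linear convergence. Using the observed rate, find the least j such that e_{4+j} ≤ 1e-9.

14

Rate ρ ≈ e_4/e_3 = 1.87e-04/4.56e-04 = 0.4101.
After j more steps, e_{4+j} ≈ 1.87e-04·ρ^j; need ρ^j ≤ 1e-9/1.87e-04 = 5.34759e-06.
j ≥ ln(5.34759e-06)/ln(0.4101) = -12.1389/-0.89135 = 13.619.
So 14 more iterations are needed.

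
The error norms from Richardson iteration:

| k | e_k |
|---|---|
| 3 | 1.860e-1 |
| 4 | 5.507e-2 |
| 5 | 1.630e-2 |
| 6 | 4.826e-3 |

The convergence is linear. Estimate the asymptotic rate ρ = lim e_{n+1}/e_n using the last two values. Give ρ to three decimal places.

0.296

ρ ≈ e_6/e_5 = 4.826e-3/1.630e-2 = 0.29607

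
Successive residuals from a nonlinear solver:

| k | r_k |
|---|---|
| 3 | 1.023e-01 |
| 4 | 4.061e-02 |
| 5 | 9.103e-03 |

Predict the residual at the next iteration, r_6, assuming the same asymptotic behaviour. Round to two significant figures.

8.1e-4

First estimate the order: p ≈ ln(r_5/r_4) / ln(r_4/r_3) = ln(9.103e-03/4.061e-02)/ln(4.061e-02/1.023e-01) = ln(0.224157)/ln(0.39697) ≈ 1.6186.
Then r_6 ≈ r_5·(r_5/r_4)^p = 9.103e-03·(0.224157)^1.6186 = 9.103e-03·0.08888 ≈ 0.0008091.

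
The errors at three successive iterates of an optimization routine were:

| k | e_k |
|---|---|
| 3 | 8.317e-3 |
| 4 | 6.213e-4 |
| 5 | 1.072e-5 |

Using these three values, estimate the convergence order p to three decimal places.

p ≈ ln(e_5/e_4) / ln(e_4/e_3)
  = ln(1.072e-5/6.213e-4) / ln(6.213e-4/8.317e-3)
  = ln(0.0172541) / ln(0.0747024)
  = -4.059705 / -2.594243 ≈ 1.564890

1.565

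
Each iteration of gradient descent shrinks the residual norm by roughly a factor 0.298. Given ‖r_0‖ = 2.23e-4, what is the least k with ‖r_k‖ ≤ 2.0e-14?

20

After k steps, ‖r_k‖ ≈ 2.23e-4·0.298^k.
Need 0.298^k ≤ 2.0e-14/2.23e-4 = 8.96861e-11.
k ≥ ln(8.96861e-11)/ln(0.298) = -23.1347/-1.21066 = 19.109.
Smallest integer k = 20.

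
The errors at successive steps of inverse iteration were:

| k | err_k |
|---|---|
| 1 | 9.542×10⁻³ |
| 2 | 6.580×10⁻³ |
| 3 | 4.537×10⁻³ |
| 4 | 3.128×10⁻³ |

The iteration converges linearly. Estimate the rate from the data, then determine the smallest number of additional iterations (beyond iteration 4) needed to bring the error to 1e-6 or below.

Rate ρ ≈ err_4/err_3 = 3.128×10⁻³/4.537×10⁻³ = 0.6894.
After j more steps, err_{4+j} ≈ 3.128×10⁻³·ρ^j; need ρ^j ≤ 1e-6/3.128×10⁻³ = 0.000319693.
j ≥ ln(0.000319693)/ln(0.6894) = -8.0481/-0.37193 = 21.639.
So 22 more iterations are needed.

22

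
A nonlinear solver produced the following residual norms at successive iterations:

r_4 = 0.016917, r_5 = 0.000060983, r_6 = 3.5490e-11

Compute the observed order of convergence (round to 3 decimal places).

2.552

p ≈ ln(r_6/r_5) / ln(r_5/r_4)
  = ln(3.5490e-11/0.000060983) / ln(0.000060983/0.016917)
  = ln(5.81965e-07) / ln(0.00360484)
  = -14.356856 / -5.625478 ≈ 2.552113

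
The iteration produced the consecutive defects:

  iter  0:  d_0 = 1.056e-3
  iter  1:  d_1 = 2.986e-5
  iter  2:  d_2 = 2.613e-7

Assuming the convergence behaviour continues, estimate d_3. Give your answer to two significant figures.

4.8e-10

First estimate the order: p ≈ ln(d_2/d_1) / ln(d_1/d_0) = ln(2.613e-7/2.986e-5)/ln(2.986e-5/1.056e-3) = ln(0.00875084)/ln(0.0282765) ≈ 1.3289.
Then d_3 ≈ d_2·(d_2/d_1)^p = 2.613e-7·(0.00875084)^1.3289 = 2.613e-7·0.00184158 ≈ 4.812e-10.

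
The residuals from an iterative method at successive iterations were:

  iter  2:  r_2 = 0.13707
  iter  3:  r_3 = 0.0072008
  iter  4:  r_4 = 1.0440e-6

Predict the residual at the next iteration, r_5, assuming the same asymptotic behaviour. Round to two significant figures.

First estimate the order: p ≈ ln(r_4/r_3) / ln(r_3/r_2) = ln(1.0440e-6/0.0072008)/ln(0.0072008/0.13707) = ln(0.000144984)/ln(0.0525337) ≈ 3.0000.
Then r_5 ≈ r_4·(r_4/r_3)^p = 1.0440e-6·(0.000144984)^3.0000 = 1.0440e-6·3.04762e-12 ≈ 3.182e-18.

3.2e-18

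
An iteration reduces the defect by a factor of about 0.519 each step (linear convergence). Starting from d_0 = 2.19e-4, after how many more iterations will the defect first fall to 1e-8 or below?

16

After k steps, d_k ≈ 2.19e-4·0.519^k.
Need 0.519^k ≤ 1e-8/2.19e-4 = 4.56621e-05.
k ≥ ln(4.56621e-05)/ln(0.519) = -9.9942/-0.65585 = 15.239.
Smallest integer k = 16.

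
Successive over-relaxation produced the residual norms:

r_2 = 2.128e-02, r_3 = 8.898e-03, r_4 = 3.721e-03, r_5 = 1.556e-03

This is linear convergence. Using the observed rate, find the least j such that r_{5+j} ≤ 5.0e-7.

Rate ρ ≈ r_5/r_4 = 1.556e-03/3.721e-03 = 0.4182.
After j more steps, r_{5+j} ≈ 1.556e-03·ρ^j; need ρ^j ≤ 5.0e-7/1.556e-03 = 0.000321337.
j ≥ ln(0.000321337)/ln(0.4182) = -8.0430/-0.87180 = 9.226.
So 10 more iterations are needed.

10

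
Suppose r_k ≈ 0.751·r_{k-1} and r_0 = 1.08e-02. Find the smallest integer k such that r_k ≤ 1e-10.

65

After k steps, r_k ≈ 1.08e-02·0.751^k.
Need 0.751^k ≤ 1e-10/1.08e-02 = 9.25926e-09.
k ≥ ln(9.25926e-09)/ln(0.751) = -18.4976/-0.28635 = 64.598.
Smallest integer k = 65.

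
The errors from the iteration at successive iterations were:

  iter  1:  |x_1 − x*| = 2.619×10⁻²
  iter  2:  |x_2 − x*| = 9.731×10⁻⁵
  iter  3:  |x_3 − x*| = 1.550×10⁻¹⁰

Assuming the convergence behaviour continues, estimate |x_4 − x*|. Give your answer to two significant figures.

First estimate the order: p ≈ ln(|x_3 − x*|/|x_2 − x*|) / ln(|x_2 − x*|/|x_1 − x*|) = ln(1.550×10⁻¹⁰/9.731×10⁻⁵)/ln(9.731×10⁻⁵/2.619×10⁻²) = ln(1.59285e-06)/ln(0.00371554) ≈ 2.3860.
Then |x_4 − x*| ≈ |x_3 − x*|·(|x_3 − x*|/|x_2 − x*|)^p = 1.550×10⁻¹⁰·(1.59285e-06)^2.3860 = 1.550×10⁻¹⁰·1.46686e-14 ≈ 2.274e-24.

2.3e-24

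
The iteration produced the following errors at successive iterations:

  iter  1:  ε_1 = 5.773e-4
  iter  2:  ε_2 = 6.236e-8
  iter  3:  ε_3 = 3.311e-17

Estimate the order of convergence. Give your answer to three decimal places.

2.338

p ≈ ln(ε_3/ε_2) / ln(ε_2/ε_1)
  = ln(3.311e-17/6.236e-8) / ln(6.236e-8/5.773e-4)
  = ln(5.30949e-10) / ln(0.00010802)
  = -21.356355 / -9.133194 ≈ 2.338323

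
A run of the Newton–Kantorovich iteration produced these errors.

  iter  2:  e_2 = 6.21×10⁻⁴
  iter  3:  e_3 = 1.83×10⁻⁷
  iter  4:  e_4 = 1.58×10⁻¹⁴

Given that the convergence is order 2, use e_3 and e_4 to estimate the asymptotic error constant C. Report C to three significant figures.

C ≈ e_4 / e_3^2
  = 1.58×10⁻¹⁴ / (1.83×10⁻⁷)^2
  = 1.58×10⁻¹⁴ / 3.3489e-14 ≈ 0.4718

0.472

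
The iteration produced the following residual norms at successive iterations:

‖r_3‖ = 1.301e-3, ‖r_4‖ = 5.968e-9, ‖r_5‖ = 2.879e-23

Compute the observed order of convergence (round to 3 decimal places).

2.682

p ≈ ln(‖r_5‖/‖r_4‖) / ln(‖r_4‖/‖r_3‖)
  = ln(2.879e-23/5.968e-9) / ln(5.968e-9/1.301e-3)
  = ln(4.82406e-15) / ln(4.58724e-06)
  = -32.965160 / -12.292232 ≈ 2.681788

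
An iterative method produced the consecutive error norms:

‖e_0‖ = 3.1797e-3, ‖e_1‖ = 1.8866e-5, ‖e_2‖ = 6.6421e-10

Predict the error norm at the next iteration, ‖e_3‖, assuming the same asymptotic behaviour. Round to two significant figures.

8.2e-19

First estimate the order: p ≈ ln(‖e_2‖/‖e_1‖) / ln(‖e_1‖/‖e_0‖) = ln(6.6421e-10/1.8866e-5)/ln(1.8866e-5/3.1797e-3) = ln(3.52067e-05)/ln(0.00593326) ≈ 2.0000.
Then ‖e_3‖ ≈ ‖e_2‖·(‖e_2‖/‖e_1‖)^p = 6.6421e-10·(3.52067e-05)^2.0000 = 6.6421e-10·1.23951e-09 ≈ 8.233e-19.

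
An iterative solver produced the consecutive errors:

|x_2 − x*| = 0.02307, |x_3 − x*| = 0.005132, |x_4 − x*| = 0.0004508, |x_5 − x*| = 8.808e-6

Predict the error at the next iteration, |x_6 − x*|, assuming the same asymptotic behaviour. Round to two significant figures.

1.5e-8

First estimate the order: p ≈ ln(|x_5 − x*|/|x_4 − x*|) / ln(|x_4 − x*|/|x_3 − x*|) = ln(8.808e-6/0.0004508)/ln(0.0004508/0.005132) = ln(0.0195386)/ln(0.087841) ≈ 1.6180.
Then |x_6 − x*| ≈ |x_5 − x*|·(|x_5 − x*|/|x_4 − x*|)^p = 8.808e-6·(0.0195386)^1.6180 = 8.808e-6·0.00171659 ≈ 1.512e-08.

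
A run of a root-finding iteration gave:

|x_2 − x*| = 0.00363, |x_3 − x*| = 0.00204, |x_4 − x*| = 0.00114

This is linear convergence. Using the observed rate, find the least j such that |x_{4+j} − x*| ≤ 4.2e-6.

10

Rate ρ ≈ |x_4 − x*|/|x_3 − x*| = 0.00114/0.00204 = 0.5588.
After j more steps, |x_{4+j} − x*| ≈ 0.00114·ρ^j; need ρ^j ≤ 4.2e-6/0.00114 = 0.00368421.
j ≥ ln(0.00368421)/ln(0.5588) = -5.6037/-0.58196 = 9.629.
So 10 more iterations are needed.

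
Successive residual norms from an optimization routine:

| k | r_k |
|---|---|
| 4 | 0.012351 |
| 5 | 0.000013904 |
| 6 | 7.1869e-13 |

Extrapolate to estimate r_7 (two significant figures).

7.1e-31

First estimate the order: p ≈ ln(r_6/r_5) / ln(r_5/r_4) = ln(7.1869e-13/0.000013904)/ln(0.000013904/0.012351) = ln(5.16894e-08)/ln(0.00112574) ≈ 2.4712.
Then r_7 ≈ r_6·(r_6/r_5)^p = 7.1869e-13·(5.16894e-08)^2.4712 = 7.1869e-13·9.84822e-19 ≈ 7.078e-31.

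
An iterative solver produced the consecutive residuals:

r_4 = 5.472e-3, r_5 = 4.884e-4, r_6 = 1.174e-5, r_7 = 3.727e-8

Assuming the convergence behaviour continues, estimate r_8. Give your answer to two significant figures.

5.2e-12

First estimate the order: p ≈ ln(r_7/r_6) / ln(r_6/r_5) = ln(3.727e-8/1.174e-5)/ln(1.174e-5/4.884e-4) = ln(0.00317462)/ln(0.0240377) ≈ 1.5430.
Then r_8 ≈ r_7·(r_7/r_6)^p = 3.727e-8·(0.00317462)^1.5430 = 3.727e-8·0.000139672 ≈ 5.206e-12.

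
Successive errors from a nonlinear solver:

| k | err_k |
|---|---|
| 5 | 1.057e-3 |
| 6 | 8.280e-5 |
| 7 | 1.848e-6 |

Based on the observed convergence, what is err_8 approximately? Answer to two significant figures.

First estimate the order: p ≈ ln(err_7/err_6) / ln(err_6/err_5) = ln(1.848e-6/8.280e-5)/ln(8.280e-5/1.057e-3) = ln(0.0223188)/ln(0.0783349) ≈ 1.4930.
Then err_8 ≈ err_7·(err_7/err_6)^p = 1.848e-6·(0.0223188)^1.4930 = 1.848e-6·0.00342425 ≈ 6.328e-09.

6.3e-9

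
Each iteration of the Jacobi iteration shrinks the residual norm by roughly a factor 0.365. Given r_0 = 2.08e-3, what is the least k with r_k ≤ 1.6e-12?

21

After k steps, r_k ≈ 2.08e-3·0.365^k.
Need 0.365^k ≤ 1.6e-12/2.08e-3 = 7.69231e-10.
k ≥ ln(7.69231e-10)/ln(0.365) = -20.9856/-1.00786 = 20.822.
Smallest integer k = 21.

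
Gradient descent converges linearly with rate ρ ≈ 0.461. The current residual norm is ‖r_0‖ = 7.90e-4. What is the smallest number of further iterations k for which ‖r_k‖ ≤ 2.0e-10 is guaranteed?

20

After k steps, ‖r_k‖ ≈ 7.90e-4·0.461^k.
Need 0.461^k ≤ 2.0e-10/7.90e-4 = 2.53165e-07.
k ≥ ln(2.53165e-07)/ln(0.461) = -15.1892/-0.77436 = 19.615.
Smallest integer k = 20.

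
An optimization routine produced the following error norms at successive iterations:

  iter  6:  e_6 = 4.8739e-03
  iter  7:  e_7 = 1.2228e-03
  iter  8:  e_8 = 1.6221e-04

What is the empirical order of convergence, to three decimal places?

p ≈ ln(e_8/e_7) / ln(e_7/e_6)
  = ln(1.6221e-04/1.2228e-03) / ln(1.2228e-03/4.8739e-03)
  = ln(0.132655) / ln(0.250887)
  = -2.020004 / -1.382753 ≈ 1.460857

1.461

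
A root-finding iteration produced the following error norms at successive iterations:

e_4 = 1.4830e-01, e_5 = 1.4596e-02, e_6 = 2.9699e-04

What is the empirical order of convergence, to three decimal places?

1.680

p ≈ ln(e_6/e_5) / ln(e_5/e_4)
  = ln(2.9699e-04/1.4596e-02) / ln(1.4596e-02/1.4830e-01)
  = ln(0.0203474) / ln(0.0984221)
  = -3.894802 / -2.318490 ≈ 1.679887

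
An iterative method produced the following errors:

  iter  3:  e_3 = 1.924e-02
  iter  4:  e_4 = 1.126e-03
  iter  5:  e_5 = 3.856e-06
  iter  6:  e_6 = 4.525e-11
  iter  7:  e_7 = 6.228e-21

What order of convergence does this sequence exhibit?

Consecutive ratios: e_7/e_6 = 6.228e-21/4.525e-11 = 1.37635e-10, e_6/e_5 = 4.525e-11/3.856e-06 = 1.1735e-05.
p ≈ ln(1.37635e-10)/ln(1.1735e-05) = -22.7064/-11.3529 ≈ 2.00.
So the convergence is quadratic (order 2).

2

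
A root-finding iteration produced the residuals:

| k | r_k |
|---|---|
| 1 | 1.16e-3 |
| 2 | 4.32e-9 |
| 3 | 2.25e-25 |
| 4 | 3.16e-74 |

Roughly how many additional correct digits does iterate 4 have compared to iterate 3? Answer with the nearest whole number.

49

Digits gained ≈ log₁₀(r_3/r_4) = log₁₀(2.25e-25/3.16e-74) = log₁₀(7.12025e+48) ≈ 48.852.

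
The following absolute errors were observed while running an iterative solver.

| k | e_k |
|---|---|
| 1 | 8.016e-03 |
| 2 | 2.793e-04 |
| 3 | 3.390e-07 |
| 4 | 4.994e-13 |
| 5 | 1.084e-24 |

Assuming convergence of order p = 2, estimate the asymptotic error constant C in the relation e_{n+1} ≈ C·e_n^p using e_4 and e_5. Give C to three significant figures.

4.35

C ≈ e_5 / e_4^2
  = 1.084e-24 / (4.994e-13)^2
  = 1.084e-24 / 2.494e-25 ≈ 4.3464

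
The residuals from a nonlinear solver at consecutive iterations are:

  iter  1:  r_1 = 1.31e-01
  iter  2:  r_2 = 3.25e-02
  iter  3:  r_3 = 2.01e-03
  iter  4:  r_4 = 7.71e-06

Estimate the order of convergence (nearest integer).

Consecutive ratios: r_4/r_3 = 7.71e-06/2.01e-03 = 0.00383582, r_3/r_2 = 2.01e-03/3.25e-02 = 0.0618462.
p ≈ ln(0.00383582)/ln(0.0618462) = -5.5634/-2.7831 ≈ 2.00.
So the convergence is quadratic (order 2).

2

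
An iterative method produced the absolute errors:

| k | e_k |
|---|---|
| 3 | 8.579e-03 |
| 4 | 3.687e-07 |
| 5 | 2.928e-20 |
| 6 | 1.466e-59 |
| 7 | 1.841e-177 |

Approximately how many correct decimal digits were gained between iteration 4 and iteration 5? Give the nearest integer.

13

Digits gained ≈ log₁₀(e_4/e_5) = log₁₀(3.687e-07/2.928e-20) = log₁₀(1.25922e+13) ≈ 13.100.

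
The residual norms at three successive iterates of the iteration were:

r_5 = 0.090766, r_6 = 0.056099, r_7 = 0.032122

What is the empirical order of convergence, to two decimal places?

1.16

p ≈ ln(r_7/r_6) / ln(r_6/r_5)
  = ln(0.032122/0.056099) / ln(0.056099/0.090766)
  = ln(0.572595) / ln(0.618062)
  = -0.55758 / -0.48117 ≈ 1.15880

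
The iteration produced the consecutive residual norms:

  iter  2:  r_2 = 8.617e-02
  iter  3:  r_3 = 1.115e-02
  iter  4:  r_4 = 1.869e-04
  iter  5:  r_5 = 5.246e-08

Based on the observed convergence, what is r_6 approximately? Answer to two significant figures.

First estimate the order: p ≈ ln(r_5/r_4) / ln(r_4/r_3) = ln(5.246e-08/1.869e-04)/ln(1.869e-04/1.115e-02) = ln(0.000280685)/ln(0.0167623) ≈ 2.0003.
Then r_6 ≈ r_5·(r_5/r_4)^p = 5.246e-08·(0.000280685)^2.0003 = 5.246e-08·7.8591e-08 ≈ 4.123e-15.

4.1e-15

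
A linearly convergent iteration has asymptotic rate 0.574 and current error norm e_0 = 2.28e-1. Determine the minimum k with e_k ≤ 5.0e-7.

After k steps, e_k ≈ 2.28e-1·0.574^k.
Need 0.574^k ≤ 5.0e-7/2.28e-1 = 2.19298e-06.
k ≥ ln(2.19298e-06)/ln(0.574) = -13.0302/-0.55513 = 23.472.
Smallest integer k = 24.

24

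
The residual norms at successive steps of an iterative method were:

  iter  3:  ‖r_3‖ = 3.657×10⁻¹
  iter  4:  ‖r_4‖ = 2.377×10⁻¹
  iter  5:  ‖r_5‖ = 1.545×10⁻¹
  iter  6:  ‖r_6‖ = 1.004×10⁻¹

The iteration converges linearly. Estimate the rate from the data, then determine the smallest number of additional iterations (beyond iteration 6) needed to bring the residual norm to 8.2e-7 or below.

Rate ρ ≈ ‖r_6‖/‖r_5‖ = 1.004×10⁻¹/1.545×10⁻¹ = 0.6498.
After j more steps, ‖r_{6+j}‖ ≈ 1.004×10⁻¹·ρ^j; need ρ^j ≤ 8.2e-7/1.004×10⁻¹ = 8.16733e-06.
j ≥ ln(8.16733e-06)/ln(0.6498) = -11.7154/-0.43109 = 27.176.
So 28 more iterations are needed.

28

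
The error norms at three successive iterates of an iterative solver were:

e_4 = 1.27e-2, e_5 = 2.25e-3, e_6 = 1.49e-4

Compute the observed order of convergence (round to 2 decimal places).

1.57

p ≈ ln(e_6/e_5) / ln(e_5/e_4)
  = ln(1.49e-4/2.25e-3) / ln(2.25e-3/1.27e-2)
  = ln(0.0662222) / ln(0.177165)
  = -2.71474 / -1.73067 ≈ 1.56861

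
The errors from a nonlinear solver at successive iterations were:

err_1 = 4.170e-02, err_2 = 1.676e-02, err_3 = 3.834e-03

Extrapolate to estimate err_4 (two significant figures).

3.5e-4

First estimate the order: p ≈ ln(err_3/err_2) / ln(err_2/err_1) = ln(3.834e-03/1.676e-02)/ln(1.676e-02/4.170e-02) = ln(0.228759)/ln(0.401918) ≈ 1.6183.
Then err_4 ≈ err_3·(err_3/err_2)^p = 3.834e-03·(0.228759)^1.6183 = 3.834e-03·0.0918929 ≈ 0.0003523.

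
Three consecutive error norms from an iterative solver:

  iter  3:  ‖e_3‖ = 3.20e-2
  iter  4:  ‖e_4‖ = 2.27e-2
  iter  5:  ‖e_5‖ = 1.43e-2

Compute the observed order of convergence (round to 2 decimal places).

1.35

p ≈ ln(‖e_5‖/‖e_4‖) / ln(‖e_4‖/‖e_3‖)
  = ln(1.43e-2/2.27e-2) / ln(2.27e-2/3.20e-2)
  = ln(0.629956) / ln(0.709375)
  = -0.46211 / -0.34337 ≈ 1.34581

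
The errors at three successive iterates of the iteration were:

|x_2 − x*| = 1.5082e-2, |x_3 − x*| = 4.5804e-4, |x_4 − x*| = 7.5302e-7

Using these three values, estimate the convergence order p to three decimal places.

1.835

p ≈ ln(|x_4 − x*|/|x_3 − x*|) / ln(|x_3 − x*|/|x_2 − x*|)
  = ln(7.5302e-7/4.5804e-4) / ln(4.5804e-4/1.5082e-2)
  = ln(0.001644) / ln(0.03037)
  = -6.410623 / -3.494300 ≈ 1.834594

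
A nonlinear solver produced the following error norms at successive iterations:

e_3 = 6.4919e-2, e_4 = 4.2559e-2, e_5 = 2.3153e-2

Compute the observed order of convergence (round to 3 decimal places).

p ≈ ln(e_5/e_4) / ln(e_4/e_3)
  = ln(2.3153e-2/4.2559e-2) / ln(4.2559e-2/6.4919e-2)
  = ln(0.544021) / ln(0.655571)
  = -0.608767 / -0.422249 ≈ 1.441725

1.442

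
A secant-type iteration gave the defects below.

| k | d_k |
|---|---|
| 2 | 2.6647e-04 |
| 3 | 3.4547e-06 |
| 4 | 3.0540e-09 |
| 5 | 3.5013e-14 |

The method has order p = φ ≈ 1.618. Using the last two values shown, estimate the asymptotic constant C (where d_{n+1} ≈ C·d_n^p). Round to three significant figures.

C ≈ d_5 / d_4^1.618
  = 3.5013e-14 / (3.0540e-09)^1.618
  = 3.5013e-14 / 1.66924e-14 ≈ 2.0975

2.10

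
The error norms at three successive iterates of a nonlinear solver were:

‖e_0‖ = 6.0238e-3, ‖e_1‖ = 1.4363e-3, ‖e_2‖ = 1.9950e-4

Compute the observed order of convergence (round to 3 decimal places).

1.377

p ≈ ln(‖e_2‖/‖e_1‖) / ln(‖e_1‖/‖e_0‖)
  = ln(1.9950e-4/1.4363e-3) / ln(1.4363e-3/6.0238e-3)
  = ln(0.138899) / ln(0.238438)
  = -1.974008 / -1.433646 ≈ 1.376915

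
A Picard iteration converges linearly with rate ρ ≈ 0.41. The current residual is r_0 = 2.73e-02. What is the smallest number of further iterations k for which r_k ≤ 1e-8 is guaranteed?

17

After k steps, r_k ≈ 2.73e-02·0.41^k.
Need 0.41^k ≤ 1e-8/2.73e-02 = 3.663e-07.
k ≥ ln(3.663e-07)/ln(0.41) = -14.8198/-0.89160 = 16.622.
Smallest integer k = 17.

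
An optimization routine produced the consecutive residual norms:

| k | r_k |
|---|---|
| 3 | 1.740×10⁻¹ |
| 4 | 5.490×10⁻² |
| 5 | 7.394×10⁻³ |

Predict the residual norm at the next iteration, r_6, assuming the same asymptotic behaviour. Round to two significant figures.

2.3e-4

First estimate the order: p ≈ ln(r_5/r_4) / ln(r_4/r_3) = ln(7.394×10⁻³/5.490×10⁻²)/ln(5.490×10⁻²/1.740×10⁻¹) = ln(0.134681)/ln(0.315517) ≈ 1.7380.
Then r_6 ≈ r_5·(r_5/r_4)^p = 7.394×10⁻³·(0.134681)^1.7380 = 7.394×10⁻³·0.0306715 ≈ 0.0002268.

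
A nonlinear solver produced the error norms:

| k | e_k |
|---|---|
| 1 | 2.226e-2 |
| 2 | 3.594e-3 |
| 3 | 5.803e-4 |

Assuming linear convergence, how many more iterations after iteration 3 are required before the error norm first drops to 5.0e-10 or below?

8

Rate ρ ≈ e_3/e_2 = 5.803e-4/3.594e-3 = 0.1615.
After j more steps, e_{3+j} ≈ 5.803e-4·ρ^j; need ρ^j ≤ 5.0e-10/5.803e-4 = 8.61623e-07.
j ≥ ln(8.61623e-07)/ln(0.1615) = -13.9644/-1.82325 = 7.659.
So 8 more iterations are needed.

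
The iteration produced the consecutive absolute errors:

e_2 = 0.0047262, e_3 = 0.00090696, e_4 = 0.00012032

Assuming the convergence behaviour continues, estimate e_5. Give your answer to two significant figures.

1.0e-5

First estimate the order: p ≈ ln(e_4/e_3) / ln(e_3/e_2) = ln(0.00012032/0.00090696)/ln(0.00090696/0.0047262) = ln(0.132663)/ln(0.1919) ≈ 1.2236.
Then e_5 ≈ e_4·(e_4/e_3)^p = 0.00012032·(0.132663)^1.2236 = 0.00012032·0.0844494 ≈ 1.016e-05.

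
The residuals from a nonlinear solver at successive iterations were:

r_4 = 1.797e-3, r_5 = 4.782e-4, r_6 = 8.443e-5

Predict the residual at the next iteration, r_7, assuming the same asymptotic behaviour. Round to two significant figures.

First estimate the order: p ≈ ln(r_6/r_5) / ln(r_5/r_4) = ln(8.443e-5/4.782e-4)/ln(4.782e-4/1.797e-3) = ln(0.176558)/ln(0.26611) ≈ 1.3099.
Then r_7 ≈ r_6·(r_6/r_5)^p = 8.443e-5·(0.176558)^1.3099 = 8.443e-5·0.103157 ≈ 8.71e-06.

8.7e-6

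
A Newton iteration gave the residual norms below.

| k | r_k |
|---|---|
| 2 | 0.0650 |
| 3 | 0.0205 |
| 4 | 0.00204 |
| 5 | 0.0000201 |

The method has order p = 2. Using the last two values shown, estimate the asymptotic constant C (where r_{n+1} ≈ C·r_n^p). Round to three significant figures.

C ≈ r_5 / r_4^2
  = 0.0000201 / (0.00204)^2
  = 0.0000201 / 4.1616e-06 ≈ 4.8299

4.83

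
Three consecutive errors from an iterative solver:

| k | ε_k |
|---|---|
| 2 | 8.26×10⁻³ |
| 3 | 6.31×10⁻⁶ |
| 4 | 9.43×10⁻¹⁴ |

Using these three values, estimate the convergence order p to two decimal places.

2.51

p ≈ ln(ε_4/ε_3) / ln(ε_3/ε_2)
  = ln(9.43×10⁻¹⁴/6.31×10⁻⁶) / ln(6.31×10⁻⁶/8.26×10⁻³)
  = ln(1.49445e-08) / ln(0.000763923)
  = -18.01892 / -7.17704 ≈ 2.51063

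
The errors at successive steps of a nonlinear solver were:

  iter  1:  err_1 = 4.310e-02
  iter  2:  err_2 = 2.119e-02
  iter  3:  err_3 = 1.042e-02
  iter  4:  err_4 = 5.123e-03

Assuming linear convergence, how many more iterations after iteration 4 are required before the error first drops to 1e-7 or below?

16

Rate ρ ≈ err_4/err_3 = 5.123e-03/1.042e-02 = 0.4917.
After j more steps, err_{4+j} ≈ 5.123e-03·ρ^j; need ρ^j ≤ 1e-7/5.123e-03 = 1.95198e-05.
j ≥ ln(1.95198e-05)/ln(0.4917) = -10.8441/-0.70989 = 15.276.
So 16 more iterations are needed.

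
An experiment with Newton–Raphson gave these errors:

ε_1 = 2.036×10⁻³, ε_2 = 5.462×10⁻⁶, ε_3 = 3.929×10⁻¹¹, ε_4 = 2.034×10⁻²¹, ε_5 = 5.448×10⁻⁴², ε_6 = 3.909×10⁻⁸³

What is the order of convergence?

Consecutive ratios: ε_6/ε_5 = 3.909×10⁻⁸³/5.448×10⁻⁴² = 7.17511e-42, ε_5/ε_4 = 5.448×10⁻⁴²/2.034×10⁻²¹ = 2.67847e-21.
p ≈ ln(7.17511e-42)/ln(2.67847e-21) = -94.7380/-47.3690 ≈ 2.00.
So the convergence is quadratic (order 2).

2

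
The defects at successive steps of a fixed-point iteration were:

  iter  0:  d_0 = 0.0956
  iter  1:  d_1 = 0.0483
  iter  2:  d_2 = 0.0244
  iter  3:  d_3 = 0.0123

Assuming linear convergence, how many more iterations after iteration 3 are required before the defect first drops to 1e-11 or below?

31

Rate ρ ≈ d_3/d_2 = 0.0123/0.0244 = 0.5041.
After j more steps, d_{3+j} ≈ 0.0123·ρ^j; need ρ^j ≤ 1e-11/0.0123 = 8.13008e-10.
j ≥ ln(8.13008e-10)/ln(0.5041) = -20.9303/-0.68498 = 30.556.
So 31 more iterations are needed.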